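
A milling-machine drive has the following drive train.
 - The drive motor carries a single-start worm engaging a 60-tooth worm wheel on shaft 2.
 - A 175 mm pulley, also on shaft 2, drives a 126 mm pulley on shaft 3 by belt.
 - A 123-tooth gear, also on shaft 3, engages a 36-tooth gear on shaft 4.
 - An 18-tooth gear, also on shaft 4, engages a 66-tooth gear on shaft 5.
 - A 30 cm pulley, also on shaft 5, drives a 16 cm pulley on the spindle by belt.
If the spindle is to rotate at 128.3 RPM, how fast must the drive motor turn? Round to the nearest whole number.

3172 RPM

Overall ratio R = 60 × 0.72 × 0.29268 × 3.6667 × 0.53333 = 24.726.
Required input speed = output speed × R = 128.3 × 24.726 = 3172.3 RPM.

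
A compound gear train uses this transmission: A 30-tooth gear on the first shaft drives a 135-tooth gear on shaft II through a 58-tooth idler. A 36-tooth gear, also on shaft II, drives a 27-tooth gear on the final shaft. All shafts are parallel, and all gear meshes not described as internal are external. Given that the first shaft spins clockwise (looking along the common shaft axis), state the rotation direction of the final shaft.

the first shaft → shaft II: driver → idler → driven is 2 external meshes, 2 reversals → CW.
shaft II → the final shaft: external mesh, 1 reversal → CCW.
3 reversals in total — an odd number — so the final shaft turns opposite to the first shaft.

counterclockwise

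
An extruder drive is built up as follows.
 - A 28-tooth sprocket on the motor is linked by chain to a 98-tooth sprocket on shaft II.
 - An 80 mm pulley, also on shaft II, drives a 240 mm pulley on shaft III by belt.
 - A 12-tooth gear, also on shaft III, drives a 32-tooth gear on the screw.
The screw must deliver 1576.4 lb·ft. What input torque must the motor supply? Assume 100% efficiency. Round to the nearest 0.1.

Overall ratio R = 3.5 × 3 × 2.6667 = 28.
Input torque = output torque / R = 1576.4 / 28 = 56.3 lb·ft.

56.3 lb·ft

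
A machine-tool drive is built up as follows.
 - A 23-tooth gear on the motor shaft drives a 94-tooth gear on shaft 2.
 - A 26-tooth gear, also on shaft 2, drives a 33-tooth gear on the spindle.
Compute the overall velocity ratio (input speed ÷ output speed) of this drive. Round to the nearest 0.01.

Each stage contributes driven/driver: gear mesh 94/23 = 4.087, gear mesh 33/26 = 1.2692.
Overall: 4.087 × 1.2692 = 5.1873.

5.19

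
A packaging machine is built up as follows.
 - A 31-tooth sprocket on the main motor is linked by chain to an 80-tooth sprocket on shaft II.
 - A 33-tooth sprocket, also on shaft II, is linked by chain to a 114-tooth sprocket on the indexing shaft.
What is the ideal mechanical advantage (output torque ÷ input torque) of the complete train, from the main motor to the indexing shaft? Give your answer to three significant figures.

8.91

Each stage contributes driven/driver: chain 80/31 = 2.5806, chain 114/33 = 3.4545.
Overall: 2.5806 × 3.4545 = 8.915.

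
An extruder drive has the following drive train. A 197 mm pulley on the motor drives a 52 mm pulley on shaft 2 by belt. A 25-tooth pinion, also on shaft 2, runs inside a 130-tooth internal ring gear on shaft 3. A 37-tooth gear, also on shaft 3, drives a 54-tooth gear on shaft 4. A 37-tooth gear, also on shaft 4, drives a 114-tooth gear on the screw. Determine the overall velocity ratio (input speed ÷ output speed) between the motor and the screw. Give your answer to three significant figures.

Each stage contributes driven/driver: belt 52/197 = 0.26396, internal gear 130/25 = 5.2, gear mesh 54/37 = 1.4595, gear mesh 114/37 = 3.0811.
Overall: 0.26396 × 5.2 × 1.4595 × 3.0811 = 6.1721.

6.17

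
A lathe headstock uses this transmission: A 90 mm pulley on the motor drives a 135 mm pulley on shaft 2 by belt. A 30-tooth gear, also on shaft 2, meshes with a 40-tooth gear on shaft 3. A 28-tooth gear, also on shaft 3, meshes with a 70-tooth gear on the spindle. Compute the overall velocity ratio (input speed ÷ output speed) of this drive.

5

Each stage contributes driven/driver: belt 135/90 = 1.5, gear mesh 40/30 = 1.3333, gear mesh 70/28 = 2.5.
Overall: 1.5 × 1.3333 × 2.5 = 5.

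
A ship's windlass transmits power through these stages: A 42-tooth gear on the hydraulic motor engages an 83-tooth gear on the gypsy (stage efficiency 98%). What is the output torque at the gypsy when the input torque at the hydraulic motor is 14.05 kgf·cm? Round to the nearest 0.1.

gear mesh 83/42 = 1.9762 → τ = 14.05·1.9762·0.98 = 27.21 kgf·cm

27.2 kgf·cm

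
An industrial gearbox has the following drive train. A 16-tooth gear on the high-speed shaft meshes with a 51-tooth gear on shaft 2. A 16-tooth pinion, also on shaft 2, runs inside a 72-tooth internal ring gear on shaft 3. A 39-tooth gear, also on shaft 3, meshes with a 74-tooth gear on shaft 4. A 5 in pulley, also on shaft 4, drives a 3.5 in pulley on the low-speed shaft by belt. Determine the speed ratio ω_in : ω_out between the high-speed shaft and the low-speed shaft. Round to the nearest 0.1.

19.1

Each stage contributes driven/driver: gear mesh 51/16 = 3.1875, internal gear 72/16 = 4.5, gear mesh 74/39 = 1.8974, belt 3.5/5 = 0.7.
Overall: 3.1875 × 4.5 × 1.8974 × 0.7 = 19.051.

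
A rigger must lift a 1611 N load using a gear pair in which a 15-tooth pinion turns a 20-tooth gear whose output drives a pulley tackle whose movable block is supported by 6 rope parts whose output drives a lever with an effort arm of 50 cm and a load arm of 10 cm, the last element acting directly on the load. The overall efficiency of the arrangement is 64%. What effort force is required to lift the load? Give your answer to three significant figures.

62.9 N

Gear pair MA = 20/15 = 1.3333.
Block-and-tackle MA = number of supporting rope parts = 6.
Lever MA = effort arm / load arm = 50/10 = 5.
Combined ideal MA = 1.3333 × 6 × 5 = 40.
Actual MA = 40 × 0.64 = 25.6.
Effort = load / actual MA = 1611 / 25.6 = 62.93 N.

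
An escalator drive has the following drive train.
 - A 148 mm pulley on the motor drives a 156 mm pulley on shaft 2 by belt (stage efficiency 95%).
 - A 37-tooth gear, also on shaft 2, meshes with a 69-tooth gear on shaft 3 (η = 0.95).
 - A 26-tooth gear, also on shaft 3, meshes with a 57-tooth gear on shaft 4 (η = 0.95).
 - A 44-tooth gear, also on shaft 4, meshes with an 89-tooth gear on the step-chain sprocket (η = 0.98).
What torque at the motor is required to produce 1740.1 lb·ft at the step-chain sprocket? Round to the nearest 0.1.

Overall ratio R = 1.0541 × 1.8649 × 2.1923 × 2.0227 = 8.7166; overall efficiency η = 0.95 × 0.95 × 0.95 × 0.98 = 0.8402.
Input torque = output torque / (R × η) = 1740.1 / (8.7166 × 0.8402) = 237.59 lb·ft.

237.6 lb·ft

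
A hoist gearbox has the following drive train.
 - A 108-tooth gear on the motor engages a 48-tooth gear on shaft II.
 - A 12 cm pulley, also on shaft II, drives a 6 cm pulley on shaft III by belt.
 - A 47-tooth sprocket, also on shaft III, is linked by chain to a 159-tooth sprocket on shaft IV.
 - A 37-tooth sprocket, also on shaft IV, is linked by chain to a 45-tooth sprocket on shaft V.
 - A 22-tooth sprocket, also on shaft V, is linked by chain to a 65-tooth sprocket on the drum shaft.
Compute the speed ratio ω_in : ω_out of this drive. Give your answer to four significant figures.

2.701

Each stage contributes driven/driver: gear mesh 48/108 = 0.44444, belt 6/12 = 0.5, chain 159/47 = 3.383, chain 45/37 = 1.2162, chain 65/22 = 2.9545.
Overall: 0.44444 × 0.5 × 3.383 × 1.2162 × 2.9545 = 2.7014.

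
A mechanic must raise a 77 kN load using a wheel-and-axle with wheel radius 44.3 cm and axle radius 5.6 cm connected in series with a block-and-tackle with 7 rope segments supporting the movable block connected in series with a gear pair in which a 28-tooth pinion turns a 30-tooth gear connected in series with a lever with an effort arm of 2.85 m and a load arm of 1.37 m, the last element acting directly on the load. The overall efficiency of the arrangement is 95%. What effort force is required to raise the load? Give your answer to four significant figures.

0.6567 kN

Wheel-and-axle MA = R/r = 44.3/5.6 = 7.9107.
Block-and-tackle MA = number of supporting rope parts = 7.
Gear pair MA = 30/28 = 1.0714.
Lever MA = effort arm / load arm = 2.85/1.37 = 2.0803.
Combined ideal MA = 7.9107 × 7 × 1.0714 × 2.0803 = 123.42.
Actual MA = 123.42 × 0.95 = 117.25.
Effort = load / actual MA = 77 / 117.25 = 0.6567 kN.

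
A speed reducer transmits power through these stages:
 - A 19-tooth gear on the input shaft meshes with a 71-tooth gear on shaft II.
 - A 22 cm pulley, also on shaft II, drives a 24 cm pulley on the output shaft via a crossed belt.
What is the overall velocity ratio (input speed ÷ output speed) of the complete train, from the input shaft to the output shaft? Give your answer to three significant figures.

Each stage contributes driven/driver: gear mesh 71/19 = 3.7368, belt 24/22 = 1.0909.
Overall: 3.7368 × 1.0909 = 4.0766.

4.08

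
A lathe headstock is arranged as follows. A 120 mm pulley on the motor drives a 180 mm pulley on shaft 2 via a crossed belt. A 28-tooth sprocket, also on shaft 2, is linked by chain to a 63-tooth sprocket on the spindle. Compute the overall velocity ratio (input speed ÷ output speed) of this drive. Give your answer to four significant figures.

Each stage contributes driven/driver: belt 180/120 = 1.5, chain 63/28 = 2.25.
Overall: 1.5 × 2.25 = 3.375.

3.375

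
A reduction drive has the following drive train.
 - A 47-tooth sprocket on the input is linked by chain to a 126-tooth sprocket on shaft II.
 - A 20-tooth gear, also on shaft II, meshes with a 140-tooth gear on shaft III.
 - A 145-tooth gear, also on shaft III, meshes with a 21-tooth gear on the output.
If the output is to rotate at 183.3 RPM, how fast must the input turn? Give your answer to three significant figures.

Overall ratio R = 2.6809 × 7 × 0.14483 = 2.7178.
Required input speed = output speed × R = 183.3 × 2.7178 = 498.18 RPM.

498 RPM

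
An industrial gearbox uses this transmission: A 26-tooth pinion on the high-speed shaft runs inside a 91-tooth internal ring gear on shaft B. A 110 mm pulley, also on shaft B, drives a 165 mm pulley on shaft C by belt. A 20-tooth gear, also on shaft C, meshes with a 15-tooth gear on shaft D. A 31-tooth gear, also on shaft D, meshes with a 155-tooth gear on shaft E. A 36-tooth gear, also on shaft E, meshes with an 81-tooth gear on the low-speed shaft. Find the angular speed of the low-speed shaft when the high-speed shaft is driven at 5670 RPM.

128 RPM

the high-speed shaft → shaft B (internal gear, 91/26): 5670 ÷ 3.5 = 1620 RPM
shaft B → shaft C (belt, 165/110): 1620 ÷ 1.5 = 1080 RPM
shaft C → shaft D (gear mesh, 15/20): 1080 ÷ 0.75 = 1440 RPM
shaft D → shaft E (gear mesh, 155/31): 1440 ÷ 5 = 288 RPM
shaft E → the low-speed shaft (gear mesh, 81/36): 288 ÷ 2.25 = 128 RPM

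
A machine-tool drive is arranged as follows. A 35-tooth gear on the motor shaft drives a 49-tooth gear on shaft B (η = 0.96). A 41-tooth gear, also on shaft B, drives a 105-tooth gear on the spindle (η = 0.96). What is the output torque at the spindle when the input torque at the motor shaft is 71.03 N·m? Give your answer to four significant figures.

234.7 N·m

After the gear mesh (49/35): 71.03 × 1.4 × 0.96 = 95.464 N·m
After the gear mesh (105/41): 95.464 × 2.561 × 0.96 = 234.7 N·m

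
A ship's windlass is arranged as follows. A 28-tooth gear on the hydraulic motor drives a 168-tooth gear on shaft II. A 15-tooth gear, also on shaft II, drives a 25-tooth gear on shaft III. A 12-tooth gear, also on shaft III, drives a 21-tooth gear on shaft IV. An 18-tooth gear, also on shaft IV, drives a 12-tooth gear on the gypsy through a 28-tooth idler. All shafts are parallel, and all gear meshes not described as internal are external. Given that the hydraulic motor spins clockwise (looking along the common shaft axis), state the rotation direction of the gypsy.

the hydraulic motor → shaft II: external mesh, 1 reversal → CCW.
shaft II → shaft III: external mesh, 1 reversal → CW.
shaft III → shaft IV: external mesh, 1 reversal → CCW.
shaft IV → the gypsy: driver → idler → driven is 2 external meshes, 2 reversals → CCW.
5 reversals in total — an odd number — so the gypsy turns opposite to the hydraulic motor.

anticlockwise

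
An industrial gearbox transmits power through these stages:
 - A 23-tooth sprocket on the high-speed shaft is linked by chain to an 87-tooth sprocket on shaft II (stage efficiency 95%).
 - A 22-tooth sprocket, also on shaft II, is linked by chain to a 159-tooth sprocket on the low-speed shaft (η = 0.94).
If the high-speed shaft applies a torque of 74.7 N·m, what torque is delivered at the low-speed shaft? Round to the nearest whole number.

chain 87/23 = 3.7826 → τ = 74.7·3.7826·0.95 = 268.43 N·m
chain 159/22 = 7.2273 → τ = 268.43·7.2273·0.94 = 1823.6 N·m

1824 N·m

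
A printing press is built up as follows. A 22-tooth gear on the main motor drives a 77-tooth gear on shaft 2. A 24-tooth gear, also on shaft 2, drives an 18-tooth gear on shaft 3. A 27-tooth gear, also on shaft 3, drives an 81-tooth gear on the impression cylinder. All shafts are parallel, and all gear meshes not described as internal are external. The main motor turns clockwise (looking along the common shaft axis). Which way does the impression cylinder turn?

the main motor → shaft 2: external mesh, 1 reversal → CCW.
shaft 2 → shaft 3: external mesh, 1 reversal → CW.
shaft 3 → the impression cylinder: external mesh, 1 reversal → CCW.
3 reversals in total — an odd number — so the impression cylinder turns opposite to the main motor.

anticlockwise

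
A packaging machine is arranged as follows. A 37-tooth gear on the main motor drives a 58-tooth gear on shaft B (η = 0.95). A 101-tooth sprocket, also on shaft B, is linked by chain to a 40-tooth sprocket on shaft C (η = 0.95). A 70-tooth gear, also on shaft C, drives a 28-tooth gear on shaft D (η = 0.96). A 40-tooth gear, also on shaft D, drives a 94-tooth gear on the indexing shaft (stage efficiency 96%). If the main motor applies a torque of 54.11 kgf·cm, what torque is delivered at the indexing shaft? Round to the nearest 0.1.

26.3 kgf·cm

gear mesh 58/37 = 1.5676 → τ = 54.11·1.5676·0.95 = 80.58 kgf·cm
chain 40/101 = 0.39604 → τ = 80.58·0.39604·0.95 = 30.317 kgf·cm
gear mesh 28/70 = 0.4 → τ = 30.317·0.4·0.96 = 11.642 kgf·cm
gear mesh 94/40 = 2.35 → τ = 11.642·2.35·0.96 = 26.264 kgf·cm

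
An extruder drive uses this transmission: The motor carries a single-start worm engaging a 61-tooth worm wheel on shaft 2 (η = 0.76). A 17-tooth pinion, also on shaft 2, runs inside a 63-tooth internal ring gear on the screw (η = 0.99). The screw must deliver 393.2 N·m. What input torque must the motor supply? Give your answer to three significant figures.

Overall ratio R = 61 × 3.7059 = 226.06; overall efficiency η = 0.76 × 0.99 = 0.7524.
Input torque = output torque / (R × η) = 393.2 / (226.06 × 0.7524) = 2.3118 N·m.

2.31 N·m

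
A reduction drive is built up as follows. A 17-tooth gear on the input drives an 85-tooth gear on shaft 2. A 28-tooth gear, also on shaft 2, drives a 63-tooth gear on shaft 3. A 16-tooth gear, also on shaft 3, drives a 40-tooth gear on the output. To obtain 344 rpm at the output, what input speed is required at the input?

Overall ratio R = 5 × 2.25 × 2.5 = 28.125.
Required input speed = output speed × R = 344 × 28.125 = 9675 rpm.

9675 rpm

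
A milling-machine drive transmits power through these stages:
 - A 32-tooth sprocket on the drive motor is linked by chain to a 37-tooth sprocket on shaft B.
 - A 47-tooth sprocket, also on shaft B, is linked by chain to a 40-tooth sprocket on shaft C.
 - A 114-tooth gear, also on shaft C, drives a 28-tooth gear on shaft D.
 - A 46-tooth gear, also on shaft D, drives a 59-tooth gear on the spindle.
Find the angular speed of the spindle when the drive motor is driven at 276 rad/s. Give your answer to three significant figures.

890 rad/s

the drive motor → shaft B (chain, 37/32): 276 ÷ 1.1562 = 238.7 rad/s
shaft B → shaft C (chain, 40/47): 238.7 ÷ 0.85106 = 280.48 rad/s
shaft C → shaft D (gear mesh, 28/114): 280.48 ÷ 0.24561 = 1141.9 rad/s
shaft D → the spindle (gear mesh, 59/46): 1141.9 ÷ 1.2826 = 890.32 rad/s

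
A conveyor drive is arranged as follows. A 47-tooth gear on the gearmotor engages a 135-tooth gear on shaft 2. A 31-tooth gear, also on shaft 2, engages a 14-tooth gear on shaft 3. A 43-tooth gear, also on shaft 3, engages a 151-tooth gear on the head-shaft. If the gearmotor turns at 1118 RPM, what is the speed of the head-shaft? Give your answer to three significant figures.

the gearmotor → shaft 2 (gear mesh, 135/47): 1118 ÷ 2.8723 = 389.23 RPM
shaft 2 → shaft 3 (gear mesh, 14/31): 389.23 ÷ 0.45161 = 861.87 RPM
shaft 3 → the head-shaft (gear mesh, 151/43): 861.87 ÷ 3.5116 = 245.43 RPM

245 RPM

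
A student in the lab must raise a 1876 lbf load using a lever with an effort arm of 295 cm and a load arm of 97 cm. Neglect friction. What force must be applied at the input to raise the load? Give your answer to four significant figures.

Lever MA = effort arm / load arm = 295/97 = 3.0412.
Effort = load / MA = 1876 / 3.0412 = 616.85 lbf.

616.9 lbf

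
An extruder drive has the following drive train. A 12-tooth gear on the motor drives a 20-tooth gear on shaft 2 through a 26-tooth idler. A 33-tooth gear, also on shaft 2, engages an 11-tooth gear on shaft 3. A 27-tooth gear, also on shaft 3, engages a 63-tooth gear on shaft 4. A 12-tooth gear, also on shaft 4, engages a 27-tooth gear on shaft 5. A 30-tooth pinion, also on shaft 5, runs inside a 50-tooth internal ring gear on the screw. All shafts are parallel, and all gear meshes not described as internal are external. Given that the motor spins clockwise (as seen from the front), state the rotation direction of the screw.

counterclockwise

the motor → shaft 2: driver → idler → driven is 2 external meshes, 2 reversals → CW.
shaft 2 → shaft 3: external mesh, 1 reversal → CCW.
shaft 3 → shaft 4: external mesh, 1 reversal → CW.
shaft 4 → shaft 5: external mesh, 1 reversal → CCW.
shaft 5 → the screw: internal mesh, same direction → CCW.
5 reversals in total — an odd number — so the screw turns opposite to the motor.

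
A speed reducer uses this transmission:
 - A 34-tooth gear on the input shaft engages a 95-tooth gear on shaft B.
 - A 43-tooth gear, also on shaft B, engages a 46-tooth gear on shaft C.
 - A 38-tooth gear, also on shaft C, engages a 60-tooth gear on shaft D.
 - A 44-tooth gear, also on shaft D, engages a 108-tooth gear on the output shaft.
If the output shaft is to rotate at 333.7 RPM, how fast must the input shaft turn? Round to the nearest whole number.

3866 RPM

Overall ratio R = 2.7941 × 1.0698 × 1.5789 × 2.4545 = 11.584.
Required input speed = output speed × R = 333.7 × 11.584 = 3865.7 RPM.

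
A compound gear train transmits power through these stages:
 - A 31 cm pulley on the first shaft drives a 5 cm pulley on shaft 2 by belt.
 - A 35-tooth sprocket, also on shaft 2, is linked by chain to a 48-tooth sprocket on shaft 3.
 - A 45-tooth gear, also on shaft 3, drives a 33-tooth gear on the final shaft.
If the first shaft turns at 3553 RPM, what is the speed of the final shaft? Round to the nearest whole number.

21903 RPM

Belt: ratio = 5/31 = 0.16129, so shaft 2 turns at 3553 / 0.16129 = 22029 RPM.
Chain: ratio = 48/35 = 1.3714, so shaft 3 turns at 22029 / 1.3714 = 16063 RPM.
Gear mesh: ratio = 33/45 = 0.73333, so the final shaft turns at 16063 / 0.73333 = 21903 RPM.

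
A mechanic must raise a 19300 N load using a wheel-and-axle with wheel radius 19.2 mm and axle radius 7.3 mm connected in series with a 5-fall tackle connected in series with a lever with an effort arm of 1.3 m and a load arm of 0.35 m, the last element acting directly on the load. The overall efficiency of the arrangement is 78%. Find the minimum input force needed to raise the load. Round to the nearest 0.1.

506.6 N

Wheel-and-axle MA = R/r = 19.2/7.3 = 2.6301.
Block-and-tackle MA = number of supporting rope parts = 5.
Lever MA = effort arm / load arm = 1.3/0.35 = 3.7143.
Combined ideal MA = 2.6301 × 5 × 3.7143 = 48.845.
Actual MA = 48.845 × 0.78 = 38.099.
Effort = load / actual MA = 19300 / 38.099 = 506.57 N.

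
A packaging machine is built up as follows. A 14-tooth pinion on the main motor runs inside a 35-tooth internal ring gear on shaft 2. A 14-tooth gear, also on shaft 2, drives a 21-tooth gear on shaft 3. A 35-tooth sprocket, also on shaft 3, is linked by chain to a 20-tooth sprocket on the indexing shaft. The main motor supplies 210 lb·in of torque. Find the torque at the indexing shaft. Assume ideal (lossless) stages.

Internal gear: ratio = 35/14 = 2.5; torque at shaft 2 = 210 × 2.5 = 525 lb·in.
Gear mesh: ratio = 21/14 = 1.5; torque at shaft 3 = 525 × 1.5 = 787.5 lb·in.
Chain: ratio = 20/35 = 0.57143; torque at the indexing shaft = 787.5 × 0.57143 = 450 lb·in.

450 lb·in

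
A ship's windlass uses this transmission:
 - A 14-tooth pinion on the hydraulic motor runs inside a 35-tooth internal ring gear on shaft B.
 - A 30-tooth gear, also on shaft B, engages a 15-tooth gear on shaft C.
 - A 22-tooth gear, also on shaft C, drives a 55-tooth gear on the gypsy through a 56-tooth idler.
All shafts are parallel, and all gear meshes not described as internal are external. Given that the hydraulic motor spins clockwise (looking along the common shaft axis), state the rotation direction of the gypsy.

counterclockwise

the hydraulic motor → shaft B: internal mesh, same direction → CW.
shaft B → shaft C: external mesh, 1 reversal → CCW.
shaft C → the gypsy: driver → idler → driven is 2 external meshes, 2 reversals → CCW.
3 reversals in total — an odd number — so the gypsy turns opposite to the hydraulic motor.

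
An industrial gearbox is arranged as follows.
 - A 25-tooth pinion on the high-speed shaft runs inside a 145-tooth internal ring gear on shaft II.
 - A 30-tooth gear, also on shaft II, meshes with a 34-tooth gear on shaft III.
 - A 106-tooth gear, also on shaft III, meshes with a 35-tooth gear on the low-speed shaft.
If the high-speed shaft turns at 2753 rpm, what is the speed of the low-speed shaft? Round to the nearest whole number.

1268 rpm

the high-speed shaft → shaft II (internal gear, 145/25): 2753 ÷ 5.8 = 474.66 rpm
shaft II → shaft III (gear mesh, 34/30): 474.66 ÷ 1.1333 = 418.81 rpm
shaft III → the low-speed shaft (gear mesh, 35/106): 418.81 ÷ 0.33019 = 1268.4 rpm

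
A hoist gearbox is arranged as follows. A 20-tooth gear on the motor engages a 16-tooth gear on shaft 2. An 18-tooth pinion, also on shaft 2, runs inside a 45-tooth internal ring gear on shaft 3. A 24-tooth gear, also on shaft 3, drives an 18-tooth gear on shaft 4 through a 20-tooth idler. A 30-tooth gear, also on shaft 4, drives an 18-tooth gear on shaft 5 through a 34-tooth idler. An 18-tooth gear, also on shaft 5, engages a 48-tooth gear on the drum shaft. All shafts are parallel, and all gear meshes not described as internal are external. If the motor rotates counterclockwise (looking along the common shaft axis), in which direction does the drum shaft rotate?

counterclockwise

the motor → shaft 2: external mesh, 1 reversal → CW.
shaft 2 → shaft 3: internal mesh, same direction → CW.
shaft 3 → shaft 4: driver → idler → driven is 2 external meshes, 2 reversals → CW.
shaft 4 → shaft 5: driver → idler → driven is 2 external meshes, 2 reversals → CW.
shaft 5 → the drum shaft: external mesh, 1 reversal → CCW.
6 reversals in total — an even number — so the drum shaft turns the same way as the motor.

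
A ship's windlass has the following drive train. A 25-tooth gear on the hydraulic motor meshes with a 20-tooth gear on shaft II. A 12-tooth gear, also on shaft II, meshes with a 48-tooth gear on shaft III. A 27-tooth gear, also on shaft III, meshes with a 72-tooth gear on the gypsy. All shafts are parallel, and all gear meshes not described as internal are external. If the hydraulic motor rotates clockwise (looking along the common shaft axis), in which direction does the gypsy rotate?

the hydraulic motor → shaft II: external mesh, 1 reversal → CCW.
shaft II → shaft III: external mesh, 1 reversal → CW.
shaft III → the gypsy: external mesh, 1 reversal → CCW.
3 reversals in total — an odd number — so the gypsy turns opposite to the hydraulic motor.

counterclockwise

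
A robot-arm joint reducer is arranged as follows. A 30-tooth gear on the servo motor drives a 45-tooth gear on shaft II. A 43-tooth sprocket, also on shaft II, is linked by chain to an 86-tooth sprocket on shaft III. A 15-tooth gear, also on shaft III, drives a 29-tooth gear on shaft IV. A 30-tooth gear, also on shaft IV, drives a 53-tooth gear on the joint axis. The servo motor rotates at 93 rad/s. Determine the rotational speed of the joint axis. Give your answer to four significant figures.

Gear mesh: ratio = 45/30 = 1.5, so shaft II turns at 93 / 1.5 = 62 rad/s.
Chain: ratio = 86/43 = 2, so shaft III turns at 62 / 2 = 31 rad/s.
Gear mesh: ratio = 29/15 = 1.9333, so shaft IV turns at 31 / 1.9333 = 16.034 rad/s.
Gear mesh: ratio = 53/30 = 1.7667, so the joint axis turns at 16.034 / 1.7667 = 9.0761 rad/s.

9.076 rad/s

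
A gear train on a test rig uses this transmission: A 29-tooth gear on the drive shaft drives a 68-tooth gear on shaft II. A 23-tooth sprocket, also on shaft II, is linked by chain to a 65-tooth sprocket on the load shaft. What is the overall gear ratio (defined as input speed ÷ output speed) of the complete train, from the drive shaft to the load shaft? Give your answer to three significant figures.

Each stage contributes driven/driver: gear mesh 68/29 = 2.3448, chain 65/23 = 2.8261.
Overall: 2.3448 × 2.8261 = 6.6267.

6.63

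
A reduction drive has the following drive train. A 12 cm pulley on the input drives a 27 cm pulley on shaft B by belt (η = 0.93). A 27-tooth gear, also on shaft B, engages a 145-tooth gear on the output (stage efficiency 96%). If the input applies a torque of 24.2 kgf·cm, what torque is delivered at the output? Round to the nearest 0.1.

261.1 kgf·cm

Belt: ratio = 27/12 = 2.25; torque at shaft B = 24.2 × 2.25 × 0.93 = 50.639 kgf·cm.
Gear mesh: ratio = 145/27 = 5.3704; torque at the output = 50.639 × 5.3704 × 0.96 = 261.07 kgf·cm.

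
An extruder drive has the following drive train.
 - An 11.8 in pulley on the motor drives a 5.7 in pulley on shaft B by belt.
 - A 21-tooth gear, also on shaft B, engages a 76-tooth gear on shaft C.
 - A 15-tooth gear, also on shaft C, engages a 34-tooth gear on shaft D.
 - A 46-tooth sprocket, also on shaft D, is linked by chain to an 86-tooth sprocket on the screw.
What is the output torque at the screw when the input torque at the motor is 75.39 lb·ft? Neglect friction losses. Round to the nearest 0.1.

558.5 lb·ft

belt 5.7/11.8 = 0.48305 → τ = 75.39·0.48305 = 36.417 lb·ft
gear mesh 76/21 = 3.619 → τ = 36.417·3.619 = 131.8 lb·ft
gear mesh 34/15 = 2.2667 → τ = 131.8·2.2667 = 298.74 lb·ft
chain 86/46 = 1.8696 → τ = 298.74·1.8696 = 558.51 lb·ft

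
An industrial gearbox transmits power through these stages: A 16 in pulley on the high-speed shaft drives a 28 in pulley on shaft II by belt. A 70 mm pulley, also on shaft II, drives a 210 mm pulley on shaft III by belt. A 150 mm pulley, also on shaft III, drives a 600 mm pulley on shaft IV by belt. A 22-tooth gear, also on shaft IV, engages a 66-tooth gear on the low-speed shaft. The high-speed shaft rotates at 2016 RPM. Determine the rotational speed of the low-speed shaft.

Belt: ratio = 28/16 = 1.75, so shaft II turns at 2016 / 1.75 = 1152 RPM.
Belt: ratio = 210/70 = 3, so shaft III turns at 1152 / 3 = 384 RPM.
Belt: ratio = 600/150 = 4, so shaft IV turns at 384 / 4 = 96 RPM.
Gear mesh: ratio = 66/22 = 3, so the low-speed shaft turns at 96 / 3 = 32 RPM.

32 RPM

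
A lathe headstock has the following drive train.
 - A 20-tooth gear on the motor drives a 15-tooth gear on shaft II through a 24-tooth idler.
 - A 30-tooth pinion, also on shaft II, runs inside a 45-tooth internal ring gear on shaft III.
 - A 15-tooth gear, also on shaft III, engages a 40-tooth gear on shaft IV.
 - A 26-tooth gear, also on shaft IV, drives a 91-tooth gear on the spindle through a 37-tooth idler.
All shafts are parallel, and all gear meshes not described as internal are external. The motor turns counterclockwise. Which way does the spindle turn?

clockwise

the motor → shaft II: driver → idler → driven is 2 external meshes, 2 reversals → CCW.
shaft II → shaft III: internal mesh, same direction → CCW.
shaft III → shaft IV: external mesh, 1 reversal → CW.
shaft IV → the spindle: driver → idler → driven is 2 external meshes, 2 reversals → CW.
5 reversals in total — an odd number — so the spindle turns opposite to the motor.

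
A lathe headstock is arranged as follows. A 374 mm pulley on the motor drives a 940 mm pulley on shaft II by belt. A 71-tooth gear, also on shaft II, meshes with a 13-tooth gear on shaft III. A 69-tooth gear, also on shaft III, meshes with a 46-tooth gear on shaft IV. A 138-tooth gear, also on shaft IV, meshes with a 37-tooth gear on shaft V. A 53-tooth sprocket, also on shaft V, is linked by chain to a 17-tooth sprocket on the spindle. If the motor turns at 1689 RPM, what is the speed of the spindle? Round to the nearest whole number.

Belt: ratio = 940/374 = 2.5134, so shaft II turns at 1689 / 2.5134 = 672.01 RPM.
Gear mesh: ratio = 13/71 = 0.1831, so shaft III turns at 672.01 / 0.1831 = 3670.2 RPM.
Gear mesh: ratio = 46/69 = 0.66667, so shaft IV turns at 3670.2 / 0.66667 = 5505.3 RPM.
Gear mesh: ratio = 37/138 = 0.26812, so shaft V turns at 5505.3 / 0.26812 = 20533 RPM.
Chain: ratio = 17/53 = 0.32075, so the spindle turns at 20533 / 0.32075 = 64015 RPM.

64015 RPM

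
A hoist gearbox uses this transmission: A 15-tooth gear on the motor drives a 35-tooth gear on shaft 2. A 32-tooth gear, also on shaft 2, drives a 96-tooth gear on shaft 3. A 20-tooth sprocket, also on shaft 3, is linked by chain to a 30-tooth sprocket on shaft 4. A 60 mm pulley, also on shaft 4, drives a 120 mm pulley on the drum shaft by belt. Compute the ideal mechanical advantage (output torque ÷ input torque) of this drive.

Each stage contributes driven/driver: gear mesh 35/15 = 2.3333, gear mesh 96/32 = 3, chain 30/20 = 1.5, belt 120/60 = 2.
Overall: 2.3333 × 3 × 1.5 × 2 = 21.

21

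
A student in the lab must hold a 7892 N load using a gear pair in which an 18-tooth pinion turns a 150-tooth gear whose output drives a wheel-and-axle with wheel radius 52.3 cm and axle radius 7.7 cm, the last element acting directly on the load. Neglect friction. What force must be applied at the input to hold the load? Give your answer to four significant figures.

139.4 N

Gear pair MA = 150/18 = 8.3333.
Wheel-and-axle MA = R/r = 52.3/7.7 = 6.7922.
Combined ideal MA = 8.3333 × 6.7922 = 56.602.
Effort = load / MA = 7892 / 56.602 = 139.43 N.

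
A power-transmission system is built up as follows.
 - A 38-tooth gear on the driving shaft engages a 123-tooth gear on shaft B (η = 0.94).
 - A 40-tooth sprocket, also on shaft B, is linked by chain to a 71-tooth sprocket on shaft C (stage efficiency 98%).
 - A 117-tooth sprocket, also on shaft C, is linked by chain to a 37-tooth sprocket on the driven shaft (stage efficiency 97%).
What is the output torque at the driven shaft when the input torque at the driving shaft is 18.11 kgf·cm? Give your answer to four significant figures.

29.40 kgf·cm

gear mesh 123/38 = 3.2368 → τ = 18.11·3.2368·0.94 = 55.102 kgf·cm
chain 71/40 = 1.775 → τ = 55.102·1.775·0.98 = 95.85 kgf·cm
chain 37/117 = 0.31624 → τ = 95.85·0.31624·0.97 = 29.402 kgf·cm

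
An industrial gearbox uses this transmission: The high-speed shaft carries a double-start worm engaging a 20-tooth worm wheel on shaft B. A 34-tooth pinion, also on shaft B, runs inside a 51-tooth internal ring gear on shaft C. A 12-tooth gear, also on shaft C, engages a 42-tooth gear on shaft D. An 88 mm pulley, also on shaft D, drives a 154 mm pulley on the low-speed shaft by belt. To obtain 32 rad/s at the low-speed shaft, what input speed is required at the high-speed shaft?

Overall ratio R = 10 × 1.5 × 3.5 × 1.75 = 91.875.
Required input speed = output speed × R = 32 × 91.875 = 2940 rad/s.

2940 rad/s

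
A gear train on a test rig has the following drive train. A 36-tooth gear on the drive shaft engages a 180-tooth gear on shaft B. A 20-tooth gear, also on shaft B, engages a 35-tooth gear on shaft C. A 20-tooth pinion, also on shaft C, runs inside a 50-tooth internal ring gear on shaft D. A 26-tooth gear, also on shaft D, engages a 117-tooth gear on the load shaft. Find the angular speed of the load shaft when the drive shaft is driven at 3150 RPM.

Gear mesh: ratio = 180/36 = 5, so shaft B turns at 3150 / 5 = 630 RPM.
Gear mesh: ratio = 35/20 = 1.75, so shaft C turns at 630 / 1.75 = 360 RPM.
Internal gear: ratio = 50/20 = 2.5, so shaft D turns at 360 / 2.5 = 144 RPM.
Gear mesh: ratio = 117/26 = 4.5, so the load shaft turns at 144 / 4.5 = 32 RPM.

32 RPM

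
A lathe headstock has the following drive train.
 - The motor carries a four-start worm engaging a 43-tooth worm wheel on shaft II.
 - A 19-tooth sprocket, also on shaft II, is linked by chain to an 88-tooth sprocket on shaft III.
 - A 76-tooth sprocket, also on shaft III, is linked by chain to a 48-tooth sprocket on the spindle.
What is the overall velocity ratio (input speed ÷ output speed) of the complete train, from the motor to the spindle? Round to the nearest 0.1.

Each stage contributes driven/driver: worm 43/4 = 10.75, chain 88/19 = 4.6316, chain 48/76 = 0.63158.
Overall: 10.75 × 4.6316 × 0.63158 = 31.446.

31.4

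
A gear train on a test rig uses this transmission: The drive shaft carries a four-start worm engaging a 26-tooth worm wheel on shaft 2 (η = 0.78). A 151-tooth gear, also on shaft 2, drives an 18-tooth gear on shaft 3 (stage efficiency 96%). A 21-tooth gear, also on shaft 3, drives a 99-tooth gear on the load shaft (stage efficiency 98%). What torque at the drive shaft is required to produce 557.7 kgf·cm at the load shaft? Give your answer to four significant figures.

208.1 kgf·cm

Overall ratio R = 6.5 × 0.11921 × 4.7143 = 3.6528; overall efficiency η = 0.78 × 0.96 × 0.98 = 0.7338.
Input torque = output torque / (R × η) = 557.7 / (3.6528 × 0.7338) = 208.06 kgf·cm.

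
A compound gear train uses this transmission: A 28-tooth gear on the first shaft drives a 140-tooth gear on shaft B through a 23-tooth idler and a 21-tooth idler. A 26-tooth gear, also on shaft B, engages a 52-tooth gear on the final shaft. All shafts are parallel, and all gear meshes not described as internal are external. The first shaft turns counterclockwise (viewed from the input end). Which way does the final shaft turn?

the first shaft → shaft B: driver → idler → idler → driven is 3 external meshes, 3 reversals → CW.
shaft B → the final shaft: external mesh, 1 reversal → CCW.
4 reversals in total — an even number — so the final shaft turns the same way as the first shaft.

counterclockwise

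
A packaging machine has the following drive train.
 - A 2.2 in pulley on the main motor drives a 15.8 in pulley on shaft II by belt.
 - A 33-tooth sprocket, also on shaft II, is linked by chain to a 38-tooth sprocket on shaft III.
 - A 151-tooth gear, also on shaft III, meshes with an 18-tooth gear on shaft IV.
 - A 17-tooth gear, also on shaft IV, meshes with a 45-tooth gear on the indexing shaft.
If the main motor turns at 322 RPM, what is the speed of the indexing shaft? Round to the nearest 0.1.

123.4 RPM

Belt: ratio = 15.8/2.2 = 7.1818, so shaft II turns at 322 / 7.1818 = 44.835 RPM.
Chain: ratio = 38/33 = 1.1515, so shaft III turns at 44.835 / 1.1515 = 38.936 RPM.
Gear mesh: ratio = 18/151 = 0.11921, so shaft IV turns at 38.936 / 0.11921 = 326.63 RPM.
Gear mesh: ratio = 45/17 = 2.6471, so the indexing shaft turns at 326.63 / 2.6471 = 123.39 RPM.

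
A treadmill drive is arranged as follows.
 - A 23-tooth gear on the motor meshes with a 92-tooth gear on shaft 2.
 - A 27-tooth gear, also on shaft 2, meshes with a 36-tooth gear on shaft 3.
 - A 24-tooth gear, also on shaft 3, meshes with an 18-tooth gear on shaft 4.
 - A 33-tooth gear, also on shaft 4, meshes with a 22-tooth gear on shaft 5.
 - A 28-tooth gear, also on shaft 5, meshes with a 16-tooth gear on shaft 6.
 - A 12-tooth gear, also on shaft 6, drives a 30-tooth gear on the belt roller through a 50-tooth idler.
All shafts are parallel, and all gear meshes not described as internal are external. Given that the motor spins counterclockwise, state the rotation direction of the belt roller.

clockwise

the motor → shaft 2: external mesh, 1 reversal → CW.
shaft 2 → shaft 3: external mesh, 1 reversal → CCW.
shaft 3 → shaft 4: external mesh, 1 reversal → CW.
shaft 4 → shaft 5: external mesh, 1 reversal → CCW.
shaft 5 → shaft 6: external mesh, 1 reversal → CW.
shaft 6 → the belt roller: driver → idler → driven is 2 external meshes, 2 reversals → CW.
7 reversals in total — an odd number — so the belt roller turns opposite to the motor.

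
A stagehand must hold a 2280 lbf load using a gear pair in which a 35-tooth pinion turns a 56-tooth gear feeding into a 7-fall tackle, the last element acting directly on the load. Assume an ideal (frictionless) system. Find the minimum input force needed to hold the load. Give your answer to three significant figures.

Gear pair MA = 56/35 = 1.6.
Block-and-tackle MA = number of supporting rope parts = 7.
Combined ideal MA = 1.6 × 7 = 11.2.
Effort = load / MA = 2280 / 11.2 = 203.57 lbf.

204 lbf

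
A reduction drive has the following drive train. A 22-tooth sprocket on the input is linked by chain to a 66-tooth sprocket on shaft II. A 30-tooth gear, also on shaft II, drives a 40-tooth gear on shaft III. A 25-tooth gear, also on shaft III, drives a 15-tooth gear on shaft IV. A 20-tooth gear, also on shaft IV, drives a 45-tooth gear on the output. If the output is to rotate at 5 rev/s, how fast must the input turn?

Overall ratio R = 3 × 1.3333 × 0.6 × 2.25 = 5.4.
Required input speed = output speed × R = 5 × 5.4 = 27 rev/s.

27 rev/s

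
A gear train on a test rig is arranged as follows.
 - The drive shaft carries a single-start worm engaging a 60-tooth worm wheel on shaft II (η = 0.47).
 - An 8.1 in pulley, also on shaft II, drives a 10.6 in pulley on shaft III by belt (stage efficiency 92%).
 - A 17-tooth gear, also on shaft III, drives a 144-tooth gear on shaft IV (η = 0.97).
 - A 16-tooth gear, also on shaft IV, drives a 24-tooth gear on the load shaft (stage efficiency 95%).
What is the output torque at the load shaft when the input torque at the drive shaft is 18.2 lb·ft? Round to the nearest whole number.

7235 lb·ft

Worm: ratio = 60/1 = 60; torque at shaft II = 18.2 × 60 × 0.47 = 513.24 lb·ft.
Belt: ratio = 10.6/8.1 = 1.3086; torque at shaft III = 513.24 × 1.3086 × 0.92 = 617.92 lb·ft.
Gear mesh: ratio = 144/17 = 8.4706; torque at shaft IV = 617.92 × 8.4706 × 0.97 = 5077.1 lb·ft.
Gear mesh: ratio = 24/16 = 1.5; torque at the load shaft = 5077.1 × 1.5 × 0.95 = 7234.8 lb·ft.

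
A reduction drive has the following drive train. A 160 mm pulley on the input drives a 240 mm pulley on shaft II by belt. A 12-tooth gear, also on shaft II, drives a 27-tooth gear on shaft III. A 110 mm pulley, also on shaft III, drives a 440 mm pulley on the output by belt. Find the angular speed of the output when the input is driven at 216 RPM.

the input → shaft II (belt, 240/160): 216 ÷ 1.5 = 144 RPM
shaft II → shaft III (gear mesh, 27/12): 144 ÷ 2.25 = 64 RPM
shaft III → the output (belt, 440/110): 64 ÷ 4 = 16 RPM

16 RPM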